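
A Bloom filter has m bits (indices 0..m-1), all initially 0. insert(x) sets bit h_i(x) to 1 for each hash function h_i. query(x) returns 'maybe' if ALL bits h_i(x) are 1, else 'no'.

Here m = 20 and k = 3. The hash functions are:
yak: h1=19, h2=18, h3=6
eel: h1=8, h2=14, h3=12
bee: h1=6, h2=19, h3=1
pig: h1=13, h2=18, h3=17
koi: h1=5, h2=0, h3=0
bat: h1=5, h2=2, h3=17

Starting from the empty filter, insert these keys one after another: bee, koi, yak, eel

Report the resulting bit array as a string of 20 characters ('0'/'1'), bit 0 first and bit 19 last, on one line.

Start: bits=00000000000000000000
After insert 'bee': sets bits 1 6 19 -> bits=01000010000000000001
After insert 'koi': sets bits 0 5 -> bits=11000110000000000001
After insert 'yak': sets bits 6 18 19 -> bits=11000110000000000011
After insert 'eel': sets bits 8 12 14 -> bits=11000110100010100011

Answer: 11000110100010100011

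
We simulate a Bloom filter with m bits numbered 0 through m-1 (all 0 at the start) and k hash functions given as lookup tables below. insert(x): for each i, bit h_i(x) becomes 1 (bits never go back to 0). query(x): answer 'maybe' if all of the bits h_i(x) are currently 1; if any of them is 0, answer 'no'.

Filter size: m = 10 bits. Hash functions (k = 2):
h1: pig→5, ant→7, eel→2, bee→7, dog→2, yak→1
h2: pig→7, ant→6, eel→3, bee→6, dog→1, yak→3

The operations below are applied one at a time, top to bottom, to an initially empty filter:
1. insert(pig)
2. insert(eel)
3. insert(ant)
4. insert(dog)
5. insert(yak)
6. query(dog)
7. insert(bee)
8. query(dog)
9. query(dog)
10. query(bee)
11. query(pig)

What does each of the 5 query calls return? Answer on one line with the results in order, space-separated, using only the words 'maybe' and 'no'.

Start: bits=0000000000
Op 1: insert pig -> sets bits 5 7 -> bits=0000010100
Op 2: insert eel -> sets bits 2 3 -> bits=0011010100
Op 3: insert ant -> sets bits 6 7 -> bits=0011011100
Op 4: insert dog -> sets bits 1 2 -> bits=0111011100
Op 5: insert yak -> sets bits 1 3 -> bits=0111011100
Op 6: query dog -> checks bit1=1, bit2=1 (all 1) -> maybe
Op 7: insert bee -> sets bits 6 7 -> bits=0111011100
Op 8: query dog -> checks bit1=1, bit2=1 (all 1) -> maybe
Op 9: query dog -> checks bit1=1, bit2=1 (all 1) -> maybe
Op 10: query bee -> checks bit6=1, bit7=1 (all 1) -> maybe
Op 11: query pig -> checks bit5=1, bit7=1 (all 1) -> maybe
Query results in order: maybe maybe maybe maybe maybe

Answer: maybe maybe maybe maybe maybe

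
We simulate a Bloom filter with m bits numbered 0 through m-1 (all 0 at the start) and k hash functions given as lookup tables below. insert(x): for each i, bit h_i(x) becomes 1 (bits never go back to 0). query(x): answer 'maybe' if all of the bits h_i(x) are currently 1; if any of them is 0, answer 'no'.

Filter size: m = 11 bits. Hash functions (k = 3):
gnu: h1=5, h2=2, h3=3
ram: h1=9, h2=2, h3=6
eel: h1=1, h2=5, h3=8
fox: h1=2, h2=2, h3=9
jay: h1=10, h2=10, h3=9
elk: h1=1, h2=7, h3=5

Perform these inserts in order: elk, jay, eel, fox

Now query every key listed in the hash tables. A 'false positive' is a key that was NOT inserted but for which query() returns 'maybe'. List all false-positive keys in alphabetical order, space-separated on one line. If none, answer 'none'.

Answer: none

Derivation:
Start: bits=00000000000
After insert 'elk': sets bits 1 5 7 -> bits=01000101000
After insert 'jay': sets bits 9 10 -> bits=01000101011
After insert 'eel': sets bits 1 5 8 -> bits=01000101111
After insert 'fox': sets bits 2 9 -> bits=01100101111
Not inserted: gnu ram — query each against bits=01100101111:
query gnu: checks bit2=1, bit3=0, bit5=1 (has a 0) -> no => not a false positive
query ram: checks bit2=1, bit6=0, bit9=1 (has a 0) -> no => not a false positive
False positives (alphabetical): none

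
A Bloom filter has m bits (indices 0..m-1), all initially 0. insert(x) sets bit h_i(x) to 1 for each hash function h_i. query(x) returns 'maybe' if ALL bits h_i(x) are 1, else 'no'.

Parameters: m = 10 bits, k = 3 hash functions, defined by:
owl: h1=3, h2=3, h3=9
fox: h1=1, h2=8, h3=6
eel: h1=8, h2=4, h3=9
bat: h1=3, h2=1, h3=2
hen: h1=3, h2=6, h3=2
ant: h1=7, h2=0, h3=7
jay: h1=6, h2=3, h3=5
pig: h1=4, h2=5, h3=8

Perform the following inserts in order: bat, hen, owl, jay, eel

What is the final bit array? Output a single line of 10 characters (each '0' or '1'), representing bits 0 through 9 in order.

Start: bits=0000000000
After insert 'bat': sets bits 1 2 3 -> bits=0111000000
After insert 'hen': sets bits 2 3 6 -> bits=0111001000
After insert 'owl': sets bits 3 9 -> bits=0111001001
After insert 'jay': sets bits 3 5 6 -> bits=0111011001
After insert 'eel': sets bits 4 8 9 -> bits=0111111011

Answer: 0111111011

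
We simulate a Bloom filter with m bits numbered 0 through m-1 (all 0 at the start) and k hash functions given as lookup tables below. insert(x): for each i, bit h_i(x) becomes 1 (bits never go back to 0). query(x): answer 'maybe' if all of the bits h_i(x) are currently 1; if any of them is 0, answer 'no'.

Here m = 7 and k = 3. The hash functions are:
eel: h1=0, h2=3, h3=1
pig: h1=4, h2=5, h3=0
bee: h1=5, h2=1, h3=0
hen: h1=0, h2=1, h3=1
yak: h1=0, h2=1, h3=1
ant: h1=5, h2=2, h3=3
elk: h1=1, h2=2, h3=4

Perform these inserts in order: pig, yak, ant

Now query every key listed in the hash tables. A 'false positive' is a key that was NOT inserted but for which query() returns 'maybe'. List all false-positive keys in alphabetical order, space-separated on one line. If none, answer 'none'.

Start: bits=0000000
After insert 'pig': sets bits 0 4 5 -> bits=1000110
After insert 'yak': sets bits 0 1 -> bits=1100110
After insert 'ant': sets bits 2 3 5 -> bits=1111110
Not inserted: bee eel elk hen — query each against bits=1111110:
query bee: checks bit0=1, bit1=1, bit5=1 (all 1) -> maybe => FALSE POSITIVE
query eel: checks bit0=1, bit1=1, bit3=1 (all 1) -> maybe => FALSE POSITIVE
query elk: checks bit1=1, bit2=1, bit4=1 (all 1) -> maybe => FALSE POSITIVE
query hen: checks bit0=1, bit1=1 (all 1) -> maybe => FALSE POSITIVE
False positives (alphabetical): bee eel elk hen

Answer: bee eel elk hen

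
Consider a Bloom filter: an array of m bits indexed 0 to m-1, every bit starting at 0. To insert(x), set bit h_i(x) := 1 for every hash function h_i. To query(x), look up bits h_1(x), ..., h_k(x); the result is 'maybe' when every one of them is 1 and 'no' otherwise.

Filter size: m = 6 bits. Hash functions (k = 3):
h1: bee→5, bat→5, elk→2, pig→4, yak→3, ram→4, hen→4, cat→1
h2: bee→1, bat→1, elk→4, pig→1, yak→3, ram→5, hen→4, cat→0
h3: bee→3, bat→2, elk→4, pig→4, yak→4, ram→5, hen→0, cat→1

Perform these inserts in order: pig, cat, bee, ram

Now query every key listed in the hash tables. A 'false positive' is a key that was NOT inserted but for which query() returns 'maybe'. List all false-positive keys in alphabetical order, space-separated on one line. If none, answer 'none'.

Start: bits=000000
After insert 'pig': sets bits 1 4 -> bits=010010
After insert 'cat': sets bits 0 1 -> bits=110010
After insert 'bee': sets bits 1 3 5 -> bits=110111
After insert 'ram': sets bits 4 5 -> bits=110111
Not inserted: bat elk hen yak — query each against bits=110111:
query bat: checks bit1=1, bit2=0, bit5=1 (has a 0) -> no => not a false positive
query elk: checks bit2=0, bit4=1 (has a 0) -> no => not a false positive
query hen: checks bit0=1, bit4=1 (all 1) -> maybe => FALSE POSITIVE
query yak: checks bit3=1, bit4=1 (all 1) -> maybe => FALSE POSITIVE
False positives (alphabetical): hen yak

Answer: hen yak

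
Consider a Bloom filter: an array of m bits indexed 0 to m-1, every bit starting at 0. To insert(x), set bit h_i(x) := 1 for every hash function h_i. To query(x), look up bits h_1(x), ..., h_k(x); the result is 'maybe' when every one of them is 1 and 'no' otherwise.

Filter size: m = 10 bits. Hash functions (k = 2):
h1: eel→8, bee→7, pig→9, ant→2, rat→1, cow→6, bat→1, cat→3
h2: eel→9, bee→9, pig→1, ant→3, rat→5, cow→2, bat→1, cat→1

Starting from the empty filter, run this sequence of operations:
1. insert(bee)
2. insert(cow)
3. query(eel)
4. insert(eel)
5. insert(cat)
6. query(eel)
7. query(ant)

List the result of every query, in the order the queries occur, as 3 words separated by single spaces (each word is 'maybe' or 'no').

Answer: no maybe maybe

Derivation:
Start: bits=0000000000
Op 1: insert bee -> sets bits 7 9 -> bits=0000000101
Op 2: insert cow -> sets bits 2 6 -> bits=0010001101
Op 3: query eel -> checks bit8=0, bit9=1 (has a 0) -> no
Op 4: insert eel -> sets bits 8 9 -> bits=0010001111
Op 5: insert cat -> sets bits 1 3 -> bits=0111001111
Op 6: query eel -> checks bit8=1, bit9=1 (all 1) -> maybe
Op 7: query ant -> checks bit2=1, bit3=1 (all 1) -> maybe
Query results in order: no maybe maybe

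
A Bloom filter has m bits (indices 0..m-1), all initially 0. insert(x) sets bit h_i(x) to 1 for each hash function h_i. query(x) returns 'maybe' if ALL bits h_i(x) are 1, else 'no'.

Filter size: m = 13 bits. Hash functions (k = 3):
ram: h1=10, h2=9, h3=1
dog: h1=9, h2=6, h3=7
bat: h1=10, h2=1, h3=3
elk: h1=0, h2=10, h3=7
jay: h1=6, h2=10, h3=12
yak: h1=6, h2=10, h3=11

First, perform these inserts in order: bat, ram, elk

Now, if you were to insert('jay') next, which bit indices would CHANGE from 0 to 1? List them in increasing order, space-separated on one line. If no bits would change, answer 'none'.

Start: bits=0000000000000
After insert 'bat': sets bits 1 3 10 -> bits=0101000000100
After insert 'ram': sets bits 1 9 10 -> bits=0101000001100
After insert 'elk': sets bits 0 7 10 -> bits=1101000101100
insert 'jay' would touch bits 6 10 12; currently bit6=0, bit10=1, bit12=0
Bits that are 0 among those (would change 0->1): 6 12

Answer: 6 12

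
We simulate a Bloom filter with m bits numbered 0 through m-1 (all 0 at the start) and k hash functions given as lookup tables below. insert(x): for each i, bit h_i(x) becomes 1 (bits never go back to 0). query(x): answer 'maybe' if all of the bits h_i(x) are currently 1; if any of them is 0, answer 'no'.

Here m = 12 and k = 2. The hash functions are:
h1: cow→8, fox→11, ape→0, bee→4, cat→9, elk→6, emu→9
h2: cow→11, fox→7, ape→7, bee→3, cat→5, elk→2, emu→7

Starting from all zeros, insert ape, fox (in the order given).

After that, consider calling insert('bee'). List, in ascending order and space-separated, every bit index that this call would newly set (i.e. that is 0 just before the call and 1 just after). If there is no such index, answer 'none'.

Answer: 3 4

Derivation:
Start: bits=000000000000
After insert 'ape': sets bits 0 7 -> bits=100000010000
After insert 'fox': sets bits 7 11 -> bits=100000010001
insert 'bee' would touch bits 3 4; currently bit3=0, bit4=0
Bits that are 0 among those (would change 0->1): 3 4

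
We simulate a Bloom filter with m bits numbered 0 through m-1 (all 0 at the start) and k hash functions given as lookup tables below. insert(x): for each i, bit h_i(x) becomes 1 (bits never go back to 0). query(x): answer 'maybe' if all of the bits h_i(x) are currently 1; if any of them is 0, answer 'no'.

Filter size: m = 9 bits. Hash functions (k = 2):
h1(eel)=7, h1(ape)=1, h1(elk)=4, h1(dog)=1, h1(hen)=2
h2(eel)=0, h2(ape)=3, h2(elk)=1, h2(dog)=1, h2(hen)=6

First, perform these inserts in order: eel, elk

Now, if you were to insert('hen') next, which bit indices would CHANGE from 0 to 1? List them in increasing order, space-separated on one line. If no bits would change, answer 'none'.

Start: bits=000000000
After insert 'eel': sets bits 0 7 -> bits=100000010
After insert 'elk': sets bits 1 4 -> bits=110010010
insert 'hen' would touch bits 2 6; currently bit2=0, bit6=0
Bits that are 0 among those (would change 0->1): 2 6

Answer: 2 6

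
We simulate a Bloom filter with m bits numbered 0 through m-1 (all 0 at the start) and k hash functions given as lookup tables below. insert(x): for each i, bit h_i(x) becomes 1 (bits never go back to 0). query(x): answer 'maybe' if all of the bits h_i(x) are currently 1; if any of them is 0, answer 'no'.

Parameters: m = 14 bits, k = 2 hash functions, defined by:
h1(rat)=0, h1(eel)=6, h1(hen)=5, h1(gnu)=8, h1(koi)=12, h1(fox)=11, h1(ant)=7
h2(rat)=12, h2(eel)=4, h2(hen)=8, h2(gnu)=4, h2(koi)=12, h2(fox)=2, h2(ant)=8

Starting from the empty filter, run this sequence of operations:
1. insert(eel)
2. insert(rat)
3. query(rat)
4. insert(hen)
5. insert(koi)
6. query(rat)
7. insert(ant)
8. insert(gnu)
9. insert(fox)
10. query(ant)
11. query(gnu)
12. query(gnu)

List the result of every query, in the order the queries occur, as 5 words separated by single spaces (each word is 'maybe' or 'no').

Answer: maybe maybe maybe maybe maybe

Derivation:
Start: bits=00000000000000
Op 1: insert eel -> sets bits 4 6 -> bits=00001010000000
Op 2: insert rat -> sets bits 0 12 -> bits=10001010000010
Op 3: query rat -> checks bit0=1, bit12=1 (all 1) -> maybe
Op 4: insert hen -> sets bits 5 8 -> bits=10001110100010
Op 5: insert koi -> sets bits 12 -> bits=10001110100010
Op 6: query rat -> checks bit0=1, bit12=1 (all 1) -> maybe
Op 7: insert ant -> sets bits 7 8 -> bits=10001111100010
Op 8: insert gnu -> sets bits 4 8 -> bits=10001111100010
Op 9: insert fox -> sets bits 2 11 -> bits=10101111100110
Op 10: query ant -> checks bit7=1, bit8=1 (all 1) -> maybe
Op 11: query gnu -> checks bit4=1, bit8=1 (all 1) -> maybe
Op 12: query gnu -> checks bit4=1, bit8=1 (all 1) -> maybe
Query results in order: maybe maybe maybe maybe maybe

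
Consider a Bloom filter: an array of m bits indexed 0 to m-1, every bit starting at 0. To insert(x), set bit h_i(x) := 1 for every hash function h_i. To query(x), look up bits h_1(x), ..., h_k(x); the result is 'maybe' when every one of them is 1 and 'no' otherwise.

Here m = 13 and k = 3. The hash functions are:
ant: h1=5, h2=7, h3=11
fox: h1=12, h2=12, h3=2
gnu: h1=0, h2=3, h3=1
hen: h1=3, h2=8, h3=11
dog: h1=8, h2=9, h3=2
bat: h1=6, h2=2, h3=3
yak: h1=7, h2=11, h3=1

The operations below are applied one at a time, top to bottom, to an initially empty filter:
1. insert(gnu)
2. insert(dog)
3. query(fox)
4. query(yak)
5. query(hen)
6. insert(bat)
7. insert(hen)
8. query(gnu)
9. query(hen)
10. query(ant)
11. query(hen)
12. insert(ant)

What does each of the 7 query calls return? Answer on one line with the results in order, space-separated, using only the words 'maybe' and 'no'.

Start: bits=0000000000000
Op 1: insert gnu -> sets bits 0 1 3 -> bits=1101000000000
Op 2: insert dog -> sets bits 2 8 9 -> bits=1111000011000
Op 3: query fox -> checks bit2=1, bit12=0 (has a 0) -> no
Op 4: query yak -> checks bit1=1, bit7=0, bit11=0 (has a 0) -> no
Op 5: query hen -> checks bit3=1, bit8=1, bit11=0 (has a 0) -> no
Op 6: insert bat -> sets bits 2 3 6 -> bits=1111001011000
Op 7: insert hen -> sets bits 3 8 11 -> bits=1111001011010
Op 8: query gnu -> checks bit0=1, bit1=1, bit3=1 (all 1) -> maybe
Op 9: query hen -> checks bit3=1, bit8=1, bit11=1 (all 1) -> maybe
Op 10: query ant -> checks bit5=0, bit7=0, bit11=1 (has a 0) -> no
Op 11: query hen -> checks bit3=1, bit8=1, bit11=1 (all 1) -> maybe
Op 12: insert ant -> sets bits 5 7 11 -> bits=1111011111010
Query results in order: no no no maybe maybe no maybe

Answer: no no no maybe maybe no maybe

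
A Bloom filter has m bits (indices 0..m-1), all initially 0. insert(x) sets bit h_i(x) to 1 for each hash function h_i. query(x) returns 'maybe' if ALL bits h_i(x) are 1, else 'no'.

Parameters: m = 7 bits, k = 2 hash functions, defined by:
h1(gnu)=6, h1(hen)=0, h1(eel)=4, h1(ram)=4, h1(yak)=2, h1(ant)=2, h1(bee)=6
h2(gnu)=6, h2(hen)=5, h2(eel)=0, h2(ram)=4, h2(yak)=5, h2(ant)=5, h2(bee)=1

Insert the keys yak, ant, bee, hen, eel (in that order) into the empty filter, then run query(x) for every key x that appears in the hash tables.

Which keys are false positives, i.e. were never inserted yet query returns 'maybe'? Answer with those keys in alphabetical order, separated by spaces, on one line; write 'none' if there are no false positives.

Start: bits=0000000
After insert 'yak': sets bits 2 5 -> bits=0010010
After insert 'ant': sets bits 2 5 -> bits=0010010
After insert 'bee': sets bits 1 6 -> bits=0110011
After insert 'hen': sets bits 0 5 -> bits=1110011
After insert 'eel': sets bits 0 4 -> bits=1110111
Not inserted: gnu ram — query each against bits=1110111:
query gnu: checks bit6=1 (all 1) -> maybe => FALSE POSITIVE
query ram: checks bit4=1 (all 1) -> maybe => FALSE POSITIVE
False positives (alphabetical): gnu ram

Answer: gnu ram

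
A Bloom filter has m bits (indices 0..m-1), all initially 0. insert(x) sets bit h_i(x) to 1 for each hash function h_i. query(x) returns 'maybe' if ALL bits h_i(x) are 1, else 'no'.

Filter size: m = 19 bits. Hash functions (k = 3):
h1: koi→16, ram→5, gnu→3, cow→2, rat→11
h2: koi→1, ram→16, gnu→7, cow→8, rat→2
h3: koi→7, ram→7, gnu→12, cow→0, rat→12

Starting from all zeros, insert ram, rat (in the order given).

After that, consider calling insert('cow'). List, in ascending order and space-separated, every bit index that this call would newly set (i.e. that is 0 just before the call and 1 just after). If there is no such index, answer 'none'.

Start: bits=0000000000000000000
After insert 'ram': sets bits 5 7 16 -> bits=0000010100000000100
After insert 'rat': sets bits 2 11 12 -> bits=0010010100011000100
insert 'cow' would touch bits 0 2 8; currently bit0=0, bit2=1, bit8=0
Bits that are 0 among those (would change 0->1): 0 8

Answer: 0 8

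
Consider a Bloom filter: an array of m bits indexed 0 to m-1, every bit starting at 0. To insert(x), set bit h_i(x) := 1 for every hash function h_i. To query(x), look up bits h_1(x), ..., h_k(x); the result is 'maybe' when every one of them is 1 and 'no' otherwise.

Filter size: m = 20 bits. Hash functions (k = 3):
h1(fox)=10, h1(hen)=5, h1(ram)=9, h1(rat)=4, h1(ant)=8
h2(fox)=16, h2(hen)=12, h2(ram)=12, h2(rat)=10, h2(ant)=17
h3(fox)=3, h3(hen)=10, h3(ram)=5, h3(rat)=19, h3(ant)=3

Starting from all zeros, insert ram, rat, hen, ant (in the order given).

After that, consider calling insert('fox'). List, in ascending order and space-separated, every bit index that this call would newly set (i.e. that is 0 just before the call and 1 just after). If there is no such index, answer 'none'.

Answer: 16

Derivation:
Start: bits=00000000000000000000
After insert 'ram': sets bits 5 9 12 -> bits=00000100010010000000
After insert 'rat': sets bits 4 10 19 -> bits=00001100011010000001
After insert 'hen': sets bits 5 10 12 -> bits=00001100011010000001
After insert 'ant': sets bits 3 8 17 -> bits=00011100111010000101
insert 'fox' would touch bits 3 10 16; currently bit3=1, bit10=1, bit16=0
Bits that are 0 among those (would change 0->1): 16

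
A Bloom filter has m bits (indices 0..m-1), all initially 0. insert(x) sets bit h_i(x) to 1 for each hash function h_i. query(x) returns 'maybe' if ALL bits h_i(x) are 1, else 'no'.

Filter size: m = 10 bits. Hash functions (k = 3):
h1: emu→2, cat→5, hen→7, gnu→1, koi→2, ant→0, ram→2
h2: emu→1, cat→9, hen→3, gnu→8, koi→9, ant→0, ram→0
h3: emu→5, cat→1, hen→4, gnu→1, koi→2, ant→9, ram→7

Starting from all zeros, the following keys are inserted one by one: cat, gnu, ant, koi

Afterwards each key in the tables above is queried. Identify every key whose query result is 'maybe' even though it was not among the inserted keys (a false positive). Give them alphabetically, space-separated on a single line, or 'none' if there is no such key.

Start: bits=0000000000
After insert 'cat': sets bits 1 5 9 -> bits=0100010001
After insert 'gnu': sets bits 1 8 -> bits=0100010011
After insert 'ant': sets bits 0 9 -> bits=1100010011
After insert 'koi': sets bits 2 9 -> bits=1110010011
Not inserted: emu hen ram — query each against bits=1110010011:
query emu: checks bit1=1, bit2=1, bit5=1 (all 1) -> maybe => FALSE POSITIVE
query hen: checks bit3=0, bit4=0, bit7=0 (has a 0) -> no => not a false positive
query ram: checks bit0=1, bit2=1, bit7=0 (has a 0) -> no => not a false positive
False positives (alphabetical): emu

Answer: emu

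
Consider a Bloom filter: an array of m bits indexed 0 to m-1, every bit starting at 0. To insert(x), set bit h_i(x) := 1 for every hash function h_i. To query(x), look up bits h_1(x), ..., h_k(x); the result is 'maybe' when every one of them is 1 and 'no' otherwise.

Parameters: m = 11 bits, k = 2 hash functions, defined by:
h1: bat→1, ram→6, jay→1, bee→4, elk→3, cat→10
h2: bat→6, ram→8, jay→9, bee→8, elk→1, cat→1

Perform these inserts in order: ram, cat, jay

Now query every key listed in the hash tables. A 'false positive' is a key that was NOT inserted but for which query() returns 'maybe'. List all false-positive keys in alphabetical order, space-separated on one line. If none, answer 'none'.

Start: bits=00000000000
After insert 'ram': sets bits 6 8 -> bits=00000010100
After insert 'cat': sets bits 1 10 -> bits=01000010101
After insert 'jay': sets bits 1 9 -> bits=01000010111
Not inserted: bat bee elk — query each against bits=01000010111:
query bat: checks bit1=1, bit6=1 (all 1) -> maybe => FALSE POSITIVE
query bee: checks bit4=0, bit8=1 (has a 0) -> no => not a false positive
query elk: checks bit1=1, bit3=0 (has a 0) -> no => not a false positive
False positives (alphabetical): bat

Answer: bat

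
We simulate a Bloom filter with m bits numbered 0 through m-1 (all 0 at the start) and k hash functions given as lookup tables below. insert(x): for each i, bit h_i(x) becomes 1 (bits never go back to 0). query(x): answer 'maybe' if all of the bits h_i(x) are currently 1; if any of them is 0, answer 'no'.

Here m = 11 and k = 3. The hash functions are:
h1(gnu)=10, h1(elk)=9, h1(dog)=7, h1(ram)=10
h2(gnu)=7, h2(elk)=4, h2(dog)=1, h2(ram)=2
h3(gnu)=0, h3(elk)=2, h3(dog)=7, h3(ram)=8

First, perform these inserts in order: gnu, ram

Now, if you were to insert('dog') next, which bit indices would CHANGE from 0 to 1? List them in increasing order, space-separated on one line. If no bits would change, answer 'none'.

Start: bits=00000000000
After insert 'gnu': sets bits 0 7 10 -> bits=10000001001
After insert 'ram': sets bits 2 8 10 -> bits=10100001101
insert 'dog' would touch bits 1 7; currently bit1=0, bit7=1
Bits that are 0 among those (would change 0->1): 1

Answer: 1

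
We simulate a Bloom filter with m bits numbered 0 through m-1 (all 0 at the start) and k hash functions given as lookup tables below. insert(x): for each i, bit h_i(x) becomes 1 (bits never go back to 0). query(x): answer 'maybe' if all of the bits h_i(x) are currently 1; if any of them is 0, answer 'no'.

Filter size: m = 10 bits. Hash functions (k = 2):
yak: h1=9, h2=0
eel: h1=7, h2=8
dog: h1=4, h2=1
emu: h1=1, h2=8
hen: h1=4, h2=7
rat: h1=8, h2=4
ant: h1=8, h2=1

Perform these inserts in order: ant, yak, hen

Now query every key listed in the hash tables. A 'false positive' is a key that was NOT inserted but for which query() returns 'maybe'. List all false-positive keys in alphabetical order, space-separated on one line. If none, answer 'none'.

Start: bits=0000000000
After insert 'ant': sets bits 1 8 -> bits=0100000010
After insert 'yak': sets bits 0 9 -> bits=1100000011
After insert 'hen': sets bits 4 7 -> bits=1100100111
Not inserted: dog eel emu rat — query each against bits=1100100111:
query dog: checks bit1=1, bit4=1 (all 1) -> maybe => FALSE POSITIVE
query eel: checks bit7=1, bit8=1 (all 1) -> maybe => FALSE POSITIVE
query emu: checks bit1=1, bit8=1 (all 1) -> maybe => FALSE POSITIVE
query rat: checks bit4=1, bit8=1 (all 1) -> maybe => FALSE POSITIVE
False positives (alphabetical): dog eel emu rat

Answer: dog eel emu rat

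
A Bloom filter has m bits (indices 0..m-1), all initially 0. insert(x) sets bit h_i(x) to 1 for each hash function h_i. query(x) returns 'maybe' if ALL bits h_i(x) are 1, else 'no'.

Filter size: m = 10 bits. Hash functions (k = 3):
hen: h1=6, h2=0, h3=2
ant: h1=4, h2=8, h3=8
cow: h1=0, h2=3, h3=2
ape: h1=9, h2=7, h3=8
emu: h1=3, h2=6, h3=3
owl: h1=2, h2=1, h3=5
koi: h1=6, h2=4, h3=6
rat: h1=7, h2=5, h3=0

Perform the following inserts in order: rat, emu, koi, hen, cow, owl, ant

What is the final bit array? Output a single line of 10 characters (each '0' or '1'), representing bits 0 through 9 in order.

Start: bits=0000000000
After insert 'rat': sets bits 0 5 7 -> bits=1000010100
After insert 'emu': sets bits 3 6 -> bits=1001011100
After insert 'koi': sets bits 4 6 -> bits=1001111100
After insert 'hen': sets bits 0 2 6 -> bits=1011111100
After insert 'cow': sets bits 0 2 3 -> bits=1011111100
After insert 'owl': sets bits 1 2 5 -> bits=1111111100
After insert 'ant': sets bits 4 8 -> bits=1111111110

Answer: 1111111110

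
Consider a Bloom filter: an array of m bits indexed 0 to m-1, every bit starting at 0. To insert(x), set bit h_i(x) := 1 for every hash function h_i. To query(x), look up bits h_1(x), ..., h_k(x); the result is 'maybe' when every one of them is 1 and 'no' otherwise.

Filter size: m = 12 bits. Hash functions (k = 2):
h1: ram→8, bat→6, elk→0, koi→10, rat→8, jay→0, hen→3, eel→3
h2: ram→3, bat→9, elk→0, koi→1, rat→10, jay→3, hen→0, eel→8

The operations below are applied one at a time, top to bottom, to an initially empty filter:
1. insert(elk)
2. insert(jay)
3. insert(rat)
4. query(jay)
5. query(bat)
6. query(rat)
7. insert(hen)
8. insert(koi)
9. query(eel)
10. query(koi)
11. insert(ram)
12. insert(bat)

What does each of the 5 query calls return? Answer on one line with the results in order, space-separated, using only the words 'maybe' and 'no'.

Answer: maybe no maybe maybe maybe

Derivation:
Start: bits=000000000000
Op 1: insert elk -> sets bits 0 -> bits=100000000000
Op 2: insert jay -> sets bits 0 3 -> bits=100100000000
Op 3: insert rat -> sets bits 8 10 -> bits=100100001010
Op 4: query jay -> checks bit0=1, bit3=1 (all 1) -> maybe
Op 5: query bat -> checks bit6=0, bit9=0 (has a 0) -> no
Op 6: query rat -> checks bit8=1, bit10=1 (all 1) -> maybe
Op 7: insert hen -> sets bits 0 3 -> bits=100100001010
Op 8: insert koi -> sets bits 1 10 -> bits=110100001010
Op 9: query eel -> checks bit3=1, bit8=1 (all 1) -> maybe
Op 10: query koi -> checks bit1=1, bit10=1 (all 1) -> maybe
Op 11: insert ram -> sets bits 3 8 -> bits=110100001010
Op 12: insert bat -> sets bits 6 9 -> bits=110100101110
Query results in order: maybe no maybe maybe maybe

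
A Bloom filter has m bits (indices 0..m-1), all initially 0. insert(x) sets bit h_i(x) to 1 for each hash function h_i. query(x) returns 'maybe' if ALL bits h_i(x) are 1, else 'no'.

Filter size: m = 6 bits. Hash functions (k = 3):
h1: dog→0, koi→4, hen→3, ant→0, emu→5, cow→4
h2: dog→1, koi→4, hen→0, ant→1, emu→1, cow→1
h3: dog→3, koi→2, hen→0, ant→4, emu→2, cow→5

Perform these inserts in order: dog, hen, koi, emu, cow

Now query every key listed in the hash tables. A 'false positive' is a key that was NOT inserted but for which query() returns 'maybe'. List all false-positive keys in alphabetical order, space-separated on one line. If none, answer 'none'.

Answer: ant

Derivation:
Start: bits=000000
After insert 'dog': sets bits 0 1 3 -> bits=110100
After insert 'hen': sets bits 0 3 -> bits=110100
After insert 'koi': sets bits 2 4 -> bits=111110
After insert 'emu': sets bits 1 2 5 -> bits=111111
After insert 'cow': sets bits 1 4 5 -> bits=111111
Not inserted: ant — query each against bits=111111:
query ant: checks bit0=1, bit1=1, bit4=1 (all 1) -> maybe => FALSE POSITIVE
False positives (alphabetical): ant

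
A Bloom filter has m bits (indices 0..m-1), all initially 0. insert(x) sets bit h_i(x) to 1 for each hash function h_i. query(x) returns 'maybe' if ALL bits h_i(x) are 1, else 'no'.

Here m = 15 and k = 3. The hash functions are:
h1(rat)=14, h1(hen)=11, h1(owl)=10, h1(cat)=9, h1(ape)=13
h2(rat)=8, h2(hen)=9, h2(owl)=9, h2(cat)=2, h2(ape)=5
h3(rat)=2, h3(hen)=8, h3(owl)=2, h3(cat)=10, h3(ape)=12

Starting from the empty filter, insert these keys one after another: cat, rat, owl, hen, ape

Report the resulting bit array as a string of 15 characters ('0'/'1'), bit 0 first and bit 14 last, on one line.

Start: bits=000000000000000
After insert 'cat': sets bits 2 9 10 -> bits=001000000110000
After insert 'rat': sets bits 2 8 14 -> bits=001000001110001
After insert 'owl': sets bits 2 9 10 -> bits=001000001110001
After insert 'hen': sets bits 8 9 11 -> bits=001000001111001
After insert 'ape': sets bits 5 12 13 -> bits=001001001111111

Answer: 001001001111111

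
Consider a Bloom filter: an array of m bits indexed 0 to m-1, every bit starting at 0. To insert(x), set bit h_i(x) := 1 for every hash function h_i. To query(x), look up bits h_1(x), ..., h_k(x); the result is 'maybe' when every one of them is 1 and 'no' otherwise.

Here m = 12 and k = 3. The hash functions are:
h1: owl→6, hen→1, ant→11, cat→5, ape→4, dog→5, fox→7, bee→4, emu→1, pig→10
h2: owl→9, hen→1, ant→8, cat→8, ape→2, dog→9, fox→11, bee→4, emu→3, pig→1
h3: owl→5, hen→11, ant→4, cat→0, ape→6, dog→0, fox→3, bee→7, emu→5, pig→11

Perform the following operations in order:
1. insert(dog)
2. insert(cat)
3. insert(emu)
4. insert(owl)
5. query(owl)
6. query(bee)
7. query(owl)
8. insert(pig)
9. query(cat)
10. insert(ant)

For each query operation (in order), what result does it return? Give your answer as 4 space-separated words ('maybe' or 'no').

Answer: maybe no maybe maybe

Derivation:
Start: bits=000000000000
Op 1: insert dog -> sets bits 0 5 9 -> bits=100001000100
Op 2: insert cat -> sets bits 0 5 8 -> bits=100001001100
Op 3: insert emu -> sets bits 1 3 5 -> bits=110101001100
Op 4: insert owl -> sets bits 5 6 9 -> bits=110101101100
Op 5: query owl -> checks bit5=1, bit6=1, bit9=1 (all 1) -> maybe
Op 6: query bee -> checks bit4=0, bit7=0 (has a 0) -> no
Op 7: query owl -> checks bit5=1, bit6=1, bit9=1 (all 1) -> maybe
Op 8: insert pig -> sets bits 1 10 11 -> bits=110101101111
Op 9: query cat -> checks bit0=1, bit5=1, bit8=1 (all 1) -> maybe
Op 10: insert ant -> sets bits 4 8 11 -> bits=110111101111
Query results in order: maybe no maybe maybe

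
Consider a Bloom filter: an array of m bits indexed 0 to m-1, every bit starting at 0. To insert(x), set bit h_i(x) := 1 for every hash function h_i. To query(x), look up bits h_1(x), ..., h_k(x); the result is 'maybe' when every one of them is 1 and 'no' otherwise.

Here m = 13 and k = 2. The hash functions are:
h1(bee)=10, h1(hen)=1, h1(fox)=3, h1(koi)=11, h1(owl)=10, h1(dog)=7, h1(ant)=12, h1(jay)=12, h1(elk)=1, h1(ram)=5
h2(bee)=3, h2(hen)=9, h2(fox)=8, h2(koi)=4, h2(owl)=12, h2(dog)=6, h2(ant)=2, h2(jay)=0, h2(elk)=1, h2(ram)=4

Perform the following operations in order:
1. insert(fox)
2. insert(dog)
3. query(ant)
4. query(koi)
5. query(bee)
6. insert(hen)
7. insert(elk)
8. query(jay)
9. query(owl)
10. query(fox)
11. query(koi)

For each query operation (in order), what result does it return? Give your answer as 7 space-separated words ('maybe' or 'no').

Start: bits=0000000000000
Op 1: insert fox -> sets bits 3 8 -> bits=0001000010000
Op 2: insert dog -> sets bits 6 7 -> bits=0001001110000
Op 3: query ant -> checks bit2=0, bit12=0 (has a 0) -> no
Op 4: query koi -> checks bit4=0, bit11=0 (has a 0) -> no
Op 5: query bee -> checks bit3=1, bit10=0 (has a 0) -> no
Op 6: insert hen -> sets bits 1 9 -> bits=0101001111000
Op 7: insert elk -> sets bits 1 -> bits=0101001111000
Op 8: query jay -> checks bit0=0, bit12=0 (has a 0) -> no
Op 9: query owl -> checks bit10=0, bit12=0 (has a 0) -> no
Op 10: query fox -> checks bit3=1, bit8=1 (all 1) -> maybe
Op 11: query koi -> checks bit4=0, bit11=0 (has a 0) -> no
Query results in order: no no no no no maybe no

Answer: no no no no no maybe no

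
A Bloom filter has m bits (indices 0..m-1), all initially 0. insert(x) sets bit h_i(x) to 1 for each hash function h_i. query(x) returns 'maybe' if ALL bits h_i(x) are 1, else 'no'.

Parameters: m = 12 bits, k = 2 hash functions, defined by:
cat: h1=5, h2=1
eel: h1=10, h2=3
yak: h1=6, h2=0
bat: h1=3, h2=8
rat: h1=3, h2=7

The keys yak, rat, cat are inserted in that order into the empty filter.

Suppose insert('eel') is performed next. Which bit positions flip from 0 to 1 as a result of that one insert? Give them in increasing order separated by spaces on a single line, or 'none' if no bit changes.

Answer: 10

Derivation:
Start: bits=000000000000
After insert 'yak': sets bits 0 6 -> bits=100000100000
After insert 'rat': sets bits 3 7 -> bits=100100110000
After insert 'cat': sets bits 1 5 -> bits=110101110000
insert 'eel' would touch bits 3 10; currently bit3=1, bit10=0
Bits that are 0 among those (would change 0->1): 10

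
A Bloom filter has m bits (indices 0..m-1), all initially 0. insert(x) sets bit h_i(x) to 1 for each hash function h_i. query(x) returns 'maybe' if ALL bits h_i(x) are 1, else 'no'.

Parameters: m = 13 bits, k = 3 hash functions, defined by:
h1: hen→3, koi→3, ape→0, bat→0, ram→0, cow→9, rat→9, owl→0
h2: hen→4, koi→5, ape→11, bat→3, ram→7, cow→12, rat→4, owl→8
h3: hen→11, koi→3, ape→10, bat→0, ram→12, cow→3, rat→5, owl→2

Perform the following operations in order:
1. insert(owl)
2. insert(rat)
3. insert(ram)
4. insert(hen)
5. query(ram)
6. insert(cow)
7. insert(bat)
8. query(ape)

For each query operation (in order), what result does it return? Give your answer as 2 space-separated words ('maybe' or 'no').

Answer: maybe no

Derivation:
Start: bits=0000000000000
Op 1: insert owl -> sets bits 0 2 8 -> bits=1010000010000
Op 2: insert rat -> sets bits 4 5 9 -> bits=1010110011000
Op 3: insert ram -> sets bits 0 7 12 -> bits=1010110111001
Op 4: insert hen -> sets bits 3 4 11 -> bits=1011110111011
Op 5: query ram -> checks bit0=1, bit7=1, bit12=1 (all 1) -> maybe
Op 6: insert cow -> sets bits 3 9 12 -> bits=1011110111011
Op 7: insert bat -> sets bits 0 3 -> bits=1011110111011
Op 8: query ape -> checks bit0=1, bit10=0, bit11=1 (has a 0) -> no
Query results in order: maybe no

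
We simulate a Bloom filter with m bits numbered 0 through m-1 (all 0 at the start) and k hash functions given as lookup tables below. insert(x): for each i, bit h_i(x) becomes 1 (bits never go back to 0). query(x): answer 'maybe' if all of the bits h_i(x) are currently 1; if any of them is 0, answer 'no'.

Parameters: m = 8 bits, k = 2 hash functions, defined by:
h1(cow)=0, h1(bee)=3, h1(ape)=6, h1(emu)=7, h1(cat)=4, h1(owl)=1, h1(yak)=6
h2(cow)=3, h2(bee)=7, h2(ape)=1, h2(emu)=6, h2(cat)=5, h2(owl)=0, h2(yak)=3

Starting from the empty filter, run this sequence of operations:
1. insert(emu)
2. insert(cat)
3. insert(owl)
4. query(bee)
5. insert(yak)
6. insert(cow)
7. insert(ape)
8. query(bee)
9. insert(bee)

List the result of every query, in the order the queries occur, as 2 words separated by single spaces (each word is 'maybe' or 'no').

Start: bits=00000000
Op 1: insert emu -> sets bits 6 7 -> bits=00000011
Op 2: insert cat -> sets bits 4 5 -> bits=00001111
Op 3: insert owl -> sets bits 0 1 -> bits=11001111
Op 4: query bee -> checks bit3=0, bit7=1 (has a 0) -> no
Op 5: insert yak -> sets bits 3 6 -> bits=11011111
Op 6: insert cow -> sets bits 0 3 -> bits=11011111
Op 7: insert ape -> sets bits 1 6 -> bits=11011111
Op 8: query bee -> checks bit3=1, bit7=1 (all 1) -> maybe
Op 9: insert bee -> sets bits 3 7 -> bits=11011111
Query results in order: no maybe

Answer: no maybe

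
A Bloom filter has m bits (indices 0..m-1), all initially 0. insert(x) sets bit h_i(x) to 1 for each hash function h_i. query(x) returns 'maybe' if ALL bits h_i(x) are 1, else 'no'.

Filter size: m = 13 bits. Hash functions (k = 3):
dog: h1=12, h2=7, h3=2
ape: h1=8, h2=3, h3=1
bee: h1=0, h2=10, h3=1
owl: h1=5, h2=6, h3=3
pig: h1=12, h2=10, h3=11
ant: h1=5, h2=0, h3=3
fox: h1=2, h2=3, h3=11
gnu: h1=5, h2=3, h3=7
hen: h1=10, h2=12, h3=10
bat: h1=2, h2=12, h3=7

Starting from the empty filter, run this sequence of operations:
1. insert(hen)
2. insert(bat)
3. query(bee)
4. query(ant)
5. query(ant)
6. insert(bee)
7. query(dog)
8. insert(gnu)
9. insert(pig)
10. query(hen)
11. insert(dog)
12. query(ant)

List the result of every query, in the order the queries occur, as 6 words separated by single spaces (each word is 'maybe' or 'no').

Answer: no no no maybe maybe maybe

Derivation:
Start: bits=0000000000000
Op 1: insert hen -> sets bits 10 12 -> bits=0000000000101
Op 2: insert bat -> sets bits 2 7 12 -> bits=0010000100101
Op 3: query bee -> checks bit0=0, bit1=0, bit10=1 (has a 0) -> no
Op 4: query ant -> checks bit0=0, bit3=0, bit5=0 (has a 0) -> no
Op 5: query ant -> checks bit0=0, bit3=0, bit5=0 (has a 0) -> no
Op 6: insert bee -> sets bits 0 1 10 -> bits=1110000100101
Op 7: query dog -> checks bit2=1, bit7=1, bit12=1 (all 1) -> maybe
Op 8: insert gnu -> sets bits 3 5 7 -> bits=1111010100101
Op 9: insert pig -> sets bits 10 11 12 -> bits=1111010100111
Op 10: query hen -> checks bit10=1, bit12=1 (all 1) -> maybe
Op 11: insert dog -> sets bits 2 7 12 -> bits=1111010100111
Op 12: query ant -> checks bit0=1, bit3=1, bit5=1 (all 1) -> maybe
Query results in order: no no no maybe maybe maybe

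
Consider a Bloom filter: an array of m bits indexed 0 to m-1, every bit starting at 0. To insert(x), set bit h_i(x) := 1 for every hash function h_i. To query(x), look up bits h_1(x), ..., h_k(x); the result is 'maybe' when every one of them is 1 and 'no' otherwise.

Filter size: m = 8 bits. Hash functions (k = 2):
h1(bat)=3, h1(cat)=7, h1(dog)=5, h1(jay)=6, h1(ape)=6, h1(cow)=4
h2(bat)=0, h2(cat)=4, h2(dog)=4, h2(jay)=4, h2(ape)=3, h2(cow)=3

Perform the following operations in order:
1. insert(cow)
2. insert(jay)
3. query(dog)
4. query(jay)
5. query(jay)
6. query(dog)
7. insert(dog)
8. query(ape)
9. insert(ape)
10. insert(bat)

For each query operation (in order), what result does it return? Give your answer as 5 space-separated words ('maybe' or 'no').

Answer: no maybe maybe no maybe

Derivation:
Start: bits=00000000
Op 1: insert cow -> sets bits 3 4 -> bits=00011000
Op 2: insert jay -> sets bits 4 6 -> bits=00011010
Op 3: query dog -> checks bit4=1, bit5=0 (has a 0) -> no
Op 4: query jay -> checks bit4=1, bit6=1 (all 1) -> maybe
Op 5: query jay -> checks bit4=1, bit6=1 (all 1) -> maybe
Op 6: query dog -> checks bit4=1, bit5=0 (has a 0) -> no
Op 7: insert dog -> sets bits 4 5 -> bits=00011110
Op 8: query ape -> checks bit3=1, bit6=1 (all 1) -> maybe
Op 9: insert ape -> sets bits 3 6 -> bits=00011110
Op 10: insert bat -> sets bits 0 3 -> bits=10011110
Query results in order: no maybe maybe no maybe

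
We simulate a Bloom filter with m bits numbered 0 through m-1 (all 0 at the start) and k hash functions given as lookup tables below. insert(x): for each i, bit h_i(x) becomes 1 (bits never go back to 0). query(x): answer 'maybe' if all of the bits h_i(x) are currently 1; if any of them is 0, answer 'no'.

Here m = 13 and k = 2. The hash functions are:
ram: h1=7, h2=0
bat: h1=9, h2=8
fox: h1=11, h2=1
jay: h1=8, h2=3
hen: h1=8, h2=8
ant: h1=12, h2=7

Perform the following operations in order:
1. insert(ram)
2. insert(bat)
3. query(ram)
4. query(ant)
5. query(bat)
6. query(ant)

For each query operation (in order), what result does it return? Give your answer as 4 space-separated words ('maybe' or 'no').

Start: bits=0000000000000
Op 1: insert ram -> sets bits 0 7 -> bits=1000000100000
Op 2: insert bat -> sets bits 8 9 -> bits=1000000111000
Op 3: query ram -> checks bit0=1, bit7=1 (all 1) -> maybe
Op 4: query ant -> checks bit7=1, bit12=0 (has a 0) -> no
Op 5: query bat -> checks bit8=1, bit9=1 (all 1) -> maybe
Op 6: query ant -> checks bit7=1, bit12=0 (has a 0) -> no
Query results in order: maybe no maybe no

Answer: maybe no maybe no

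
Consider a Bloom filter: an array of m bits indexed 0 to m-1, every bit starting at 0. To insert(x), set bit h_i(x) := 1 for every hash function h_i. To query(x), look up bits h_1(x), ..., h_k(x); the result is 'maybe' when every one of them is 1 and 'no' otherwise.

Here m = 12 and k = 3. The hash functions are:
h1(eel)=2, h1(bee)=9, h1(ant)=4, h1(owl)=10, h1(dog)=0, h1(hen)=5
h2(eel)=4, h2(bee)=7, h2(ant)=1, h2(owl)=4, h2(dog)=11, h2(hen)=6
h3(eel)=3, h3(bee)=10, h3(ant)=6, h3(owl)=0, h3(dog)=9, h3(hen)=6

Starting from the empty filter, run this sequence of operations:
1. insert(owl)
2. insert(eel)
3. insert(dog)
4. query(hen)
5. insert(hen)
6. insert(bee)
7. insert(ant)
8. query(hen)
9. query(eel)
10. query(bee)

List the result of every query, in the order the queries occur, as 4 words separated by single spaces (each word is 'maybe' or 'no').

Answer: no maybe maybe maybe

Derivation:
Start: bits=000000000000
Op 1: insert owl -> sets bits 0 4 10 -> bits=100010000010
Op 2: insert eel -> sets bits 2 3 4 -> bits=101110000010
Op 3: insert dog -> sets bits 0 9 11 -> bits=101110000111
Op 4: query hen -> checks bit5=0, bit6=0 (has a 0) -> no
Op 5: insert hen -> sets bits 5 6 -> bits=101111100111
Op 6: insert bee -> sets bits 7 9 10 -> bits=101111110111
Op 7: insert ant -> sets bits 1 4 6 -> bits=111111110111
Op 8: query hen -> checks bit5=1, bit6=1 (all 1) -> maybe
Op 9: query eel -> checks bit2=1, bit3=1, bit4=1 (all 1) -> maybe
Op 10: query bee -> checks bit7=1, bit9=1, bit10=1 (all 1) -> maybe
Query results in order: no maybe maybe maybe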